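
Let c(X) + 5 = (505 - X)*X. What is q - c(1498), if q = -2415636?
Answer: -928117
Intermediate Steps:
c(X) = -5 + X*(505 - X) (c(X) = -5 + (505 - X)*X = -5 + X*(505 - X))
q - c(1498) = -2415636 - (-5 - 1*1498² + 505*1498) = -2415636 - (-5 - 1*2244004 + 756490) = -2415636 - (-5 - 2244004 + 756490) = -2415636 - 1*(-1487519) = -2415636 + 1487519 = -928117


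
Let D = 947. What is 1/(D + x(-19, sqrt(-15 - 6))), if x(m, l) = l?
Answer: 947/896830 - I*sqrt(21)/896830 ≈ 0.0010559 - 5.1097e-6*I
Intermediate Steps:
1/(D + x(-19, sqrt(-15 - 6))) = 1/(947 + sqrt(-15 - 6)) = 1/(947 + sqrt(-21)) = 1/(947 + I*sqrt(21))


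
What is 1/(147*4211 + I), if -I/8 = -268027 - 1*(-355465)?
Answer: -1/80487 ≈ -1.2424e-5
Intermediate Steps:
I = -699504 (I = -8*(-268027 - 1*(-355465)) = -8*(-268027 + 355465) = -8*87438 = -699504)
1/(147*4211 + I) = 1/(147*4211 - 699504) = 1/(619017 - 699504) = 1/(-80487) = -1/80487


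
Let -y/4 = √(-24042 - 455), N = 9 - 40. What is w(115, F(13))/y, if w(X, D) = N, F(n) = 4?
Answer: -31*I*√24497/97988 ≈ -0.049516*I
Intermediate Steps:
N = -31
w(X, D) = -31
y = -4*I*√24497 (y = -4*√(-24042 - 455) = -4*I*√24497 ≈ -626.06*I)
w(115, F(13))/y = -31*I*√24497/97988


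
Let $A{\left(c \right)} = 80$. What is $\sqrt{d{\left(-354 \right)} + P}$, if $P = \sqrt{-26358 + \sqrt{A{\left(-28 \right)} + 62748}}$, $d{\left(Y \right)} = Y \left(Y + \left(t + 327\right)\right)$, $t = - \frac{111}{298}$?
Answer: $\frac{\sqrt{215124561 + 22201 \sqrt{2} \sqrt{-13179 + \sqrt{15707}}}}{149} \approx 98.441 + 0.82069 i$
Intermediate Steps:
$t = - \frac{111}{298}$ ($t = \left(-111\right) \frac{1}{298} = - \frac{111}{298} \approx -0.37248$)
$d{\left(Y \right)} = Y \left(\frac{97335}{298} + Y\right)$ ($d{\left(Y \right)} = Y \left(Y + \left(- \frac{111}{298} + 327\right)\right) = Y \left(Y + \frac{97335}{298}\right) = Y \left(\frac{97335}{298} + Y\right)$)
$P = \sqrt{-26358 + 2 \sqrt{15707}}$ ($P = \sqrt{-26358 + \sqrt{80 + 62748}} = \sqrt{-26358 + \sqrt{62828}} = \sqrt{-26358 + 2 \sqrt{15707}} \approx 161.58 i$)
$\sqrt{d{\left(-354 \right)} + P} = \sqrt{\frac{1}{298} \left(-354\right) \left(97335 + 298 \left(-354\right)\right) + \sqrt{-26358 + 2 \sqrt{15707}}} = \sqrt{\frac{1}{298} \left(-354\right) \left(97335 - 105492\right) + \sqrt{-26358 + 2 \sqrt{15707}}} = \sqrt{\frac{1}{298} \left(-354\right) \left(-8157\right) + \sqrt{-26358 + 2 \sqrt{15707}}} = \sqrt{\frac{1443789}{149} + \sqrt{-26358 + 2 \sqrt{15707}}}$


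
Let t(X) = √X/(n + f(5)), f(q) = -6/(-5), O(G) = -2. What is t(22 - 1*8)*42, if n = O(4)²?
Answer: 105*√14/13 ≈ 30.221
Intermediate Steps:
f(q) = 6/5 (f(q) = -6*(-⅕) = 6/5)
n = 4 (n = (-2)² = 4)
t(X) = 5*√X/26 (t(X) = √X/(4 + 6/5) = √X/(26/5) = 5*√X/26)
t(22 - 1*8)*42 = (5*√(22 - 1*8)/26)*42 = (5*√(22 - 8)/26)*42 = (5*√14/26)*42 = 105*√14/13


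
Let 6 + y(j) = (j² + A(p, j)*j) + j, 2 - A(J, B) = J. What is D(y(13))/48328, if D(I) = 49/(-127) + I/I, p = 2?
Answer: 39/3068828 ≈ 1.2708e-5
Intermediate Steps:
A(J, B) = 2 - J
y(j) = -6 + j + j² (y(j) = -6 + ((j² + (2 - 1*2)*j) + j) = -6 + ((j² + (2 - 2)*j) + j) = -6 + ((j² + 0*j) + j) = -6 + ((j² + 0) + j) = -6 + (j² + j) = -6 + (j + j²) = -6 + j + j²)
D(I) = 78/127 (D(I) = 49*(-1/127) + 1 = -49/127 + 1 = 78/127)
D(y(13))/48328 = (78/127)/48328 = (78/127)*(1/48328) = 39/3068828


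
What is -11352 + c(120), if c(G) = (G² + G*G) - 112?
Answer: 17336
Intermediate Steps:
c(G) = -112 + 2*G² (c(G) = (G² + G²) - 112 = 2*G² - 112 = -112 + 2*G²)
-11352 + c(120) = -11352 + (-112 + 2*120²) = -11352 + (-112 + 2*14400) = -11352 + (-112 + 28800) = -11352 + 28688 = 17336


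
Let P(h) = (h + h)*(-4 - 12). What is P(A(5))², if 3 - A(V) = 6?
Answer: 9216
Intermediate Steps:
A(V) = -3 (A(V) = 3 - 1*6 = 3 - 6 = -3)
P(h) = -32*h (P(h) = (2*h)*(-16) = -32*h)
P(A(5))² = (-32*(-3))² = 96² = 9216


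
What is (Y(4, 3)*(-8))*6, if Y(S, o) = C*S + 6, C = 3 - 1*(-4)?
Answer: -1632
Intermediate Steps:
C = 7 (C = 3 + 4 = 7)
Y(S, o) = 6 + 7*S (Y(S, o) = 7*S + 6 = 6 + 7*S)
(Y(4, 3)*(-8))*6 = ((6 + 7*4)*(-8))*6 = ((6 + 28)*(-8))*6 = (34*(-8))*6 = -272*6 = -1632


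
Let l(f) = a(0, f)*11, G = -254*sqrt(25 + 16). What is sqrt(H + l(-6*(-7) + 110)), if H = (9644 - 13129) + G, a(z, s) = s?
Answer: sqrt(-1813 - 254*sqrt(41)) ≈ 58.646*I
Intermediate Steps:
G = -254*sqrt(41) ≈ -1626.4
l(f) = 11*f (l(f) = f*11 = 11*f)
H = -3485 - 254*sqrt(41) (H = (9644 - 13129) - 254*sqrt(41) = -3485 - 254*sqrt(41) ≈ -5111.4)
sqrt(H + l(-6*(-7) + 110)) = sqrt((-3485 - 254*sqrt(41)) + 11*(-6*(-7) + 110)) = sqrt((-3485 - 254*sqrt(41)) + 11*(42 + 110)) = sqrt((-3485 - 254*sqrt(41)) + 11*152) = sqrt((-3485 - 254*sqrt(41)) + 1672) = sqrt(-1813 - 254*sqrt(41))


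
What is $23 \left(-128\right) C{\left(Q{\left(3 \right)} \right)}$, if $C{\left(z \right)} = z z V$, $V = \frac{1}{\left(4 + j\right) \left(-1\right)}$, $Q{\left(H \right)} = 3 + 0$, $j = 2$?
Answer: $4416$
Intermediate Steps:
$Q{\left(H \right)} = 3$
$V = - \frac{1}{6}$ ($V = \frac{1}{\left(4 + 2\right) \left(-1\right)} = \frac{1}{6} \left(-1\right) = - \frac{1}{6} \approx -0.16667$)
$C{\left(z \right)} = - \frac{z^{2}}{6}$ ($C{\left(z \right)} = z z \left(- \frac{1}{6}\right) = z^{2} \left(- \frac{1}{6}\right) = - \frac{z^{2}}{6}$)
$23 \left(-128\right) C{\left(Q{\left(3 \right)} \right)} = 23 \left(-128\right) \left(- \frac{3^{2}}{6}\right) = - 2944 \left(\left(- \frac{1}{6}\right) 9\right) = \left(-2944\right) \left(- \frac{3}{2}\right) = 4416$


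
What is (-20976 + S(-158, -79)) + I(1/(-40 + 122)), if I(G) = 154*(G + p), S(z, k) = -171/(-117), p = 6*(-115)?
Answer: -67815008/533 ≈ -1.2723e+5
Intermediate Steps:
p = -690
S(z, k) = 19/13 (S(z, k) = -171*(-1/117) = 19/13)
I(G) = -106260 + 154*G (I(G) = 154*(G - 690) = 154*(-690 + G) = -106260 + 154*G)
(-20976 + S(-158, -79)) + I(1/(-40 + 122)) = (-20976 + 19/13) + (-106260 + 154/(-40 + 122)) = -272669/13 + (-106260 + 154/82) = -272669/13 + (-106260 + 154*(1/82)) = -272669/13 + (-106260 + 77/41) = -272669/13 - 4356583/41 = -67815008/533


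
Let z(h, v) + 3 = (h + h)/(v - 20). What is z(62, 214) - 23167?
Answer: -2247428/97 ≈ -23169.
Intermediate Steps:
z(h, v) = -3 + 2*h/(-20 + v) (z(h, v) = -3 + (h + h)/(v - 20) = -3 + (2*h)/(-20 + v) = -3 + 2*h/(-20 + v))
z(62, 214) - 23167 = (60 - 3*214 + 2*62)/(-20 + 214) - 23167 = (60 - 642 + 124)/194 - 23167 = (1/194)*(-458) - 23167 = -229/97 - 23167 = -2247428/97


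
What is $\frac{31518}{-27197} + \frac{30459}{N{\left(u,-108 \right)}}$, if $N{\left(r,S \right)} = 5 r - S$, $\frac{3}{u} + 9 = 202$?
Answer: $\frac{53074165559}{189100741} \approx 280.67$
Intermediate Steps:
$u = \frac{3}{193}$ ($u = \frac{3}{-9 + 202} = \frac{3}{193} \approx 0.015544$)
$N{\left(r,S \right)} = - S + 5 r$
$\frac{31518}{-27197} + \frac{30459}{N{\left(u,-108 \right)}} = \frac{31518}{-27197} + \frac{30459}{\left(-1\right) \left(-108\right) + 5 \cdot \frac{3}{193}} = 31518 \left(- \frac{1}{27197}\right) + \frac{30459}{108 + \frac{15}{193}} = - \frac{31518}{27197} + \frac{30459}{\frac{20859}{193}} = - \frac{31518}{27197} + 30459 \cdot \frac{193}{20859} = - \frac{31518}{27197} + \frac{1959529}{6953} = \frac{53074165559}{189100741}$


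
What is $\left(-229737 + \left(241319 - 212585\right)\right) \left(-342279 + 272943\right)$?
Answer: $13936744008$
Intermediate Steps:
$\left(-229737 + \left(241319 - 212585\right)\right) \left(-342279 + 272943\right) = \left(-229737 + 28734\right) \left(-69336\right) = \left(-201003\right) \left(-69336\right) = 13936744008$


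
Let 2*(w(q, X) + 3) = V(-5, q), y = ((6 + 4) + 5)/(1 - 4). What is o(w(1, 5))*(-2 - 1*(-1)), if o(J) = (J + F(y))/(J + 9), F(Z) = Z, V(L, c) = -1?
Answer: 17/11 ≈ 1.5455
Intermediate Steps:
y = -5 (y = (10 + 5)/(-3) = 15*(-1/3) = -5)
w(q, X) = -7/2 (w(q, X) = -3 + (1/2)*(-1) = -3 - 1/2 = -7/2)
o(J) = (-5 + J)/(9 + J) (o(J) = (J - 5)/(J + 9) = (-5 + J)/(9 + J))
o(w(1, 5))*(-2 - 1*(-1)) = ((-5 - 7/2)/(9 - 7/2))*(-2 - 1*(-1)) = (-17/2/(11/2))*(-2 + 1) = ((2/11)*(-17/2))*(-1) = -17/11*(-1) = 17/11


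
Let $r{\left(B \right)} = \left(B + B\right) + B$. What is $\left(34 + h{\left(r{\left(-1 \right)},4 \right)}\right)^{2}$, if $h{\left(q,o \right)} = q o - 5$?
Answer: $289$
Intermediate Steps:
$r{\left(B \right)} = 3 B$ ($r{\left(B \right)} = 2 B + B = 3 B$)
$h{\left(q,o \right)} = -5 + o q$ ($h{\left(q,o \right)} = o q - 5 = -5 + o q$)
$\left(34 + h{\left(r{\left(-1 \right)},4 \right)}\right)^{2} = \left(34 + \left(-5 + 4 \cdot 3 \left(-1\right)\right)\right)^{2} = \left(34 + \left(-5 + 4 \left(-3\right)\right)\right)^{2} = \left(34 - 17\right)^{2} = 17^{2} = 289$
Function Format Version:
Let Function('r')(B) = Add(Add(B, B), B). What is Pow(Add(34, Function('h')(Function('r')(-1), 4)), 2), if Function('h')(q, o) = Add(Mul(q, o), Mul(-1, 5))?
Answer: 289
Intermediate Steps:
Function('r')(B) = Mul(3, B) (Function('r')(B) = Add(Mul(2, B), B) = Mul(3, B))
Function('h')(q, o) = Add(-5, Mul(o, q)) (Function('h')(q, o) = Add(Mul(o, q), -5) = Add(-5, Mul(o, q)))
Pow(Add(34, Function('h')(Function('r')(-1), 4)), 2) = Pow(Add(34, Add(-5, Mul(4, Mul(3, -1)))), 2) = Pow(Add(34, Add(-5, Mul(4, -3))), 2) = Pow(Add(34, Add(-5, -12)), 2) = Pow(Add(34, -17), 2) = Pow(17, 2) = 289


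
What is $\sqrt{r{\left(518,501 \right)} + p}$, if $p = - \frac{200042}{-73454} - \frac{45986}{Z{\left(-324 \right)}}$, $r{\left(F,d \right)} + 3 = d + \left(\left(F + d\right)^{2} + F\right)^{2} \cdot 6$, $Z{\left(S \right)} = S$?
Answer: $\frac{\sqrt{2830069530248148447561326}}{661086} \approx 2.5447 \cdot 10^{6}$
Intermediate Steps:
$r{\left(F,d \right)} = -3 + d + 6 \left(F + \left(F + d\right)^{2}\right)^{2}$ ($r{\left(F,d \right)} = -3 + \left(d + \left(\left(F + d\right)^{2} + F\right)^{2} \cdot 6\right) = -3 + \left(d + \left(F + \left(F + d\right)^{2}\right)^{2} \cdot 6\right) = -3 + \left(d + 6 \left(F + \left(F + d\right)^{2}\right)^{2}\right) = -3 + d + 6 \left(F + \left(F + d\right)^{2}\right)^{2}$)
$p = \frac{860667313}{5949774}$ ($p = - \frac{200042}{-73454} - \frac{45986}{-324} = \left(-200042\right) \left(- \frac{1}{73454}\right) - - \frac{22993}{162} = \frac{100021}{36727} + \frac{22993}{162} = \frac{860667313}{5949774} \approx 144.66$)
$\sqrt{r{\left(518,501 \right)} + p} = \sqrt{\left(-3 + 501 + 6 \left(518 + \left(518 + 501\right)^{2}\right)^{2}\right) + \frac{860667313}{5949774}} = \sqrt{\left(-3 + 501 + 6 \left(518 + 1019^{2}\right)^{2}\right) + \frac{860667313}{5949774}} = \sqrt{\left(-3 + 501 + 6 \left(518 + 1038361\right)^{2}\right) + \frac{860667313}{5949774}} = \sqrt{\left(-3 + 501 + 6 \cdot 1038879^{2}\right) + \frac{860667313}{5949774}} = \sqrt{\left(-3 + 501 + 6 \cdot 1079269576641\right) + \frac{860667313}{5949774}} = \sqrt{\left(-3 + 501 + 6475617459846\right) + \frac{860667313}{5949774}} = \sqrt{6475617460344 + \frac{860667313}{5949774}} = \sqrt{\frac{38528460400361429569}{5949774}} = \frac{\sqrt{2830069530248148447561326}}{661086}$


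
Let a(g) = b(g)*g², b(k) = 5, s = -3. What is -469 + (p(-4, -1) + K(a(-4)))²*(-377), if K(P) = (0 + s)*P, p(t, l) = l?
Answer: -21897006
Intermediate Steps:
a(g) = 5*g²
K(P) = -3*P (K(P) = (0 - 3)*P = -3*P)
-469 + (p(-4, -1) + K(a(-4)))²*(-377) = -469 + (-1 - 15*(-4)²)²*(-377) = -469 + (-1 - 15*16)²*(-377) = -469 + (-1 - 3*80)²*(-377) = -469 + (-1 - 240)²*(-377) = -469 + (-241)²*(-377) = -469 + 58081*(-377) = -469 - 21896537 = -21897006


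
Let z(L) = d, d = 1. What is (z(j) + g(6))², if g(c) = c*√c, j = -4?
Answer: 217 + 12*√6 ≈ 246.39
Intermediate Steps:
g(c) = c^(3/2)
z(L) = 1
(z(j) + g(6))² = (1 + 6^(3/2))² = (1 + 6*√6)²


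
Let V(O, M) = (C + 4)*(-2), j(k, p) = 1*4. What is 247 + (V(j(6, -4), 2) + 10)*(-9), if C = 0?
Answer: 229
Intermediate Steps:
j(k, p) = 4
V(O, M) = -8 (V(O, M) = (0 + 4)*(-2) = 4*(-2) = -8)
247 + (V(j(6, -4), 2) + 10)*(-9) = 247 + (-8 + 10)*(-9) = 247 + 2*(-9) = 247 - 18 = 229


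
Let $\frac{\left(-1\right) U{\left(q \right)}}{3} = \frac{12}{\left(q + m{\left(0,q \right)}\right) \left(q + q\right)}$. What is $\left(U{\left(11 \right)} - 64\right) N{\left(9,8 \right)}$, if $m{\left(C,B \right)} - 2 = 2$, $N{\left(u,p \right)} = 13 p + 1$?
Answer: $- \frac{74046}{11} \approx -6731.5$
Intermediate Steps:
$N{\left(u,p \right)} = 1 + 13 p$
$m{\left(C,B \right)} = 4$ ($m{\left(C,B \right)} = 2 + 2 = 4$)
$U{\left(q \right)} = - \frac{18}{q \left(4 + q\right)}$ ($U{\left(q \right)} = - 3 \frac{12}{\left(q + 4\right) \left(q + q\right)} = - 3 \frac{12}{\left(4 + q\right) 2 q} = - 3 \frac{12}{2 q \left(4 + q\right)} = - 3 \cdot 12 \frac{1}{2 q \left(4 + q\right)} = - 3 \frac{6}{q \left(4 + q\right)} = - \frac{18}{q \left(4 + q\right)}$)
$\left(U{\left(11 \right)} - 64\right) N{\left(9,8 \right)} = \left(- \frac{18}{11 \left(4 + 11\right)} - 64\right) \left(1 + 13 \cdot 8\right) = \left(\left(-18\right) \frac{1}{11} \cdot \frac{1}{15} - 64\right) \left(1 + 104\right) = \left(\left(-18\right) \frac{1}{11} \cdot \frac{1}{15} - 64\right) 105 = \left(- \frac{6}{55} - 64\right) 105 = \left(- \frac{3526}{55}\right) 105 = - \frac{74046}{11}$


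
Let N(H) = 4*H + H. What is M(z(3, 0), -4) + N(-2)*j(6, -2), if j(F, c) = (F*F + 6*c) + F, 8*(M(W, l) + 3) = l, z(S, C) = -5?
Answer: -607/2 ≈ -303.50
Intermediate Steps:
M(W, l) = -3 + l/8
j(F, c) = F + F² + 6*c (j(F, c) = (F² + 6*c) + F = F + F² + 6*c)
N(H) = 5*H
M(z(3, 0), -4) + N(-2)*j(6, -2) = (-3 + (⅛)*(-4)) + (5*(-2))*(6 + 6² + 6*(-2)) = (-3 - ½) - 10*(6 + 36 - 12) = -7/2 - 10*30 = -7/2 - 300 = -607/2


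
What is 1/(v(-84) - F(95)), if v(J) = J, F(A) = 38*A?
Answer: -1/3694 ≈ -0.00027071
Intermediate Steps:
1/(v(-84) - F(95)) = 1/(-84 - 38*95) = 1/(-84 - 1*3610) = 1/(-84 - 3610) = 1/(-3694) = -1/3694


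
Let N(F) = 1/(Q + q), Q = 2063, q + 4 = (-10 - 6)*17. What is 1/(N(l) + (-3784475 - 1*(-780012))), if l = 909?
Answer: -1787/5368975380 ≈ -3.3284e-7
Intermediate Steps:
q = -276 (q = -4 + (-10 - 6)*17 = -4 - 16*17 = -4 - 272 = -276)
N(F) = 1/1787 (N(F) = 1/(2063 - 276) = 1/1787)
1/(N(l) + (-3784475 - 1*(-780012))) = 1/(1/1787 + (-3784475 - 1*(-780012))) = 1/(1/1787 + (-3784475 + 780012)) = 1/(1/1787 - 3004463) = 1/(-5368975380/1787) = -1787/5368975380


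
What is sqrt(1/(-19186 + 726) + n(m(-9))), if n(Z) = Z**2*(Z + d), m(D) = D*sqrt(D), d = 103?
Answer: sqrt(-6396879286915 + 1676851850700*I)/9230 ≈ 35.616 + 276.32*I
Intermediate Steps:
m(D) = D**(3/2)
n(Z) = Z**2*(103 + Z) (n(Z) = Z**2*(Z + 103) = Z**2*(103 + Z))
sqrt(1/(-19186 + 726) + n(m(-9))) = sqrt(1/(-19186 + 726) + ((-9)**(3/2))**2*(103 + (-9)**(3/2))) = sqrt(1/(-18460) + (-27*I)**2*(103 - 27*I)) = sqrt(-1/18460 - 729*(103 - 27*I)) = sqrt(-1/18460 + (-75087 + 19683*I)) = sqrt(-1386106021/18460 + 19683*I)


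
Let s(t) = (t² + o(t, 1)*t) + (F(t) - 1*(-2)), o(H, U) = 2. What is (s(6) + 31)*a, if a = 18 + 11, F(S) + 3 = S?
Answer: 2436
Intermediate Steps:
F(S) = -3 + S
a = 29
s(t) = -1 + t² + 3*t (s(t) = (t² + 2*t) + ((-3 + t) - 1*(-2)) = (t² + 2*t) + ((-3 + t) + 2) = (t² + 2*t) + (-1 + t) = -1 + t² + 3*t)
(s(6) + 31)*a = ((-1 + 6² + 3*6) + 31)*29 = ((-1 + 36 + 18) + 31)*29 = (53 + 31)*29 = 84*29 = 2436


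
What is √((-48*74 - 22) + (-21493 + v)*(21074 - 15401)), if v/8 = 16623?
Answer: √632484869 ≈ 25149.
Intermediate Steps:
v = 132984 (v = 8*16623 = 132984)
√((-48*74 - 22) + (-21493 + v)*(21074 - 15401)) = √((-48*74 - 22) + (-21493 + 132984)*(21074 - 15401)) = √((-3552 - 22) + 111491*5673) = √(-3574 + 632488443) = √632484869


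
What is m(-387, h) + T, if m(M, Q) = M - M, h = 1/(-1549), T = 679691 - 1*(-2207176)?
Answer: 2886867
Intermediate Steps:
T = 2886867 (T = 679691 + 2207176 = 2886867)
h = -1/1549 ≈ -0.00064558
m(M, Q) = 0
m(-387, h) + T = 0 + 2886867 = 2886867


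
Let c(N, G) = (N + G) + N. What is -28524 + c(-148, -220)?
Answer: -29040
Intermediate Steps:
c(N, G) = G + 2*N (c(N, G) = (G + N) + N = G + 2*N)
-28524 + c(-148, -220) = -28524 + (-220 + 2*(-148)) = -28524 + (-220 - 296) = -28524 - 516 = -29040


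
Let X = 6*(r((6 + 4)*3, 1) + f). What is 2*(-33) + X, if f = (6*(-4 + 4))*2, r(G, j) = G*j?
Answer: 114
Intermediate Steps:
f = 0 (f = (6*0)*2 = 0*2 = 0)
X = 180 (X = 6*(((6 + 4)*3)*1 + 0) = 6*((10*3)*1 + 0) = 6*(30*1 + 0) = 6*(30 + 0) = 6*30 = 180)
2*(-33) + X = 2*(-33) + 180 = -66 + 180 = 114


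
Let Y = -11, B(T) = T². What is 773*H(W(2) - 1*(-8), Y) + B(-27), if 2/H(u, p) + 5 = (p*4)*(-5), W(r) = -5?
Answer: 158281/215 ≈ 736.19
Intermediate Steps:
H(u, p) = 2/(-5 - 20*p) (H(u, p) = 2/(-5 + (p*4)*(-5)) = 2/(-5 + (4*p)*(-5)) = 2/(-5 - 20*p))
773*H(W(2) - 1*(-8), Y) + B(-27) = 773*(-2/(5 + 20*(-11))) + (-27)² = 773*(-2/(5 - 220)) + 729 = 773*(-2/(-215)) + 729 = 773*(-2*(-1/215)) + 729 = 773*(2/215) + 729 = 1546/215 + 729 = 158281/215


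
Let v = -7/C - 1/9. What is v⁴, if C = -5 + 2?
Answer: 160000/6561 ≈ 24.387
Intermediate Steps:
C = -3
v = 20/9 (v = -7/(-3) - 1/9 = -7*(-⅓) - 1*⅑ = 7/3 - ⅑ = 20/9 ≈ 2.2222)
v⁴ = (20/9)⁴ = 160000/6561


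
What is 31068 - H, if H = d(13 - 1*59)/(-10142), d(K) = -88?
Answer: 14322344/461 ≈ 31068.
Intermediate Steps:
H = 4/461 (H = -88/(-10142) = -88*(-1/10142) = 4/461 ≈ 0.0086768)
31068 - H = 31068 - 1*4/461 = 31068 - 4/461 = 14322344/461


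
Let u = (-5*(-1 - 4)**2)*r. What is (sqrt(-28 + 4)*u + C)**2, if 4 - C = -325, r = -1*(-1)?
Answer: (329 - 250*I*sqrt(6))**2 ≈ -2.6676e+5 - 4.0294e+5*I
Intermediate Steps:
r = 1
C = 329 (C = 4 - 1*(-325) = 4 + 325 = 329)
u = -125 (u = -5*(-1 - 4)**2*1 = -5*(-5)**2*1 = -5*25*1 = -125*1 = -125)
(sqrt(-28 + 4)*u + C)**2 = (sqrt(-28 + 4)*(-125) + 329)**2 = (sqrt(-24)*(-125) + 329)**2 = ((2*I*sqrt(6))*(-125) + 329)**2 = (-250*I*sqrt(6) + 329)**2 = (329 - 250*I*sqrt(6))**2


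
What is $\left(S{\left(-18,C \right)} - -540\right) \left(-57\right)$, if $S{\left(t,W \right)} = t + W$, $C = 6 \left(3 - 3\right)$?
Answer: $-29754$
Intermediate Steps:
$C = 0$ ($C = 6 \cdot 0 = 0$)
$S{\left(t,W \right)} = W + t$
$\left(S{\left(-18,C \right)} - -540\right) \left(-57\right) = \left(\left(0 - 18\right) - -540\right) \left(-57\right) = \left(-18 + 540\right) \left(-57\right) = 522 \left(-57\right) = -29754$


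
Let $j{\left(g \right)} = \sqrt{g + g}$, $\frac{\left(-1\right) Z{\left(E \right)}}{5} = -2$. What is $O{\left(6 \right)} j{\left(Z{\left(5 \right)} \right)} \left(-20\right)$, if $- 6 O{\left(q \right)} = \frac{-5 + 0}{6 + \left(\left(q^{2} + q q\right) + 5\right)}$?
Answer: $- \frac{100 \sqrt{5}}{249} \approx -0.89802$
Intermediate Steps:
$Z{\left(E \right)} = 10$ ($Z{\left(E \right)} = \left(-5\right) \left(-2\right) = 10$)
$O{\left(q \right)} = \frac{5}{6 \left(11 + 2 q^{2}\right)}$ ($O{\left(q \right)} = - \frac{\left(-5 + 0\right) \frac{1}{6 + \left(\left(q^{2} + q q\right) + 5\right)}}{6} = - \frac{\left(-5\right) \frac{1}{6 + \left(\left(q^{2} + q^{2}\right) + 5\right)}}{6} = - \frac{\left(-5\right) \frac{1}{6 + \left(2 q^{2} + 5\right)}}{6} = - \frac{\left(-5\right) \frac{1}{6 + \left(5 + 2 q^{2}\right)}}{6} = - \frac{\left(-5\right) \frac{1}{11 + 2 q^{2}}}{6} = \frac{5}{6 \left(11 + 2 q^{2}\right)}$)
$j{\left(g \right)} = \sqrt{2} \sqrt{g}$ ($j{\left(g \right)} = \sqrt{2 g} = \sqrt{2} \sqrt{g}$)
$O{\left(6 \right)} j{\left(Z{\left(5 \right)} \right)} \left(-20\right) = \frac{5}{6 \left(11 + 2 \cdot 6^{2}\right)} \sqrt{2} \sqrt{10} \left(-20\right) = \frac{5}{6 \left(11 + 2 \cdot 36\right)} 2 \sqrt{5} \left(-20\right) = \frac{5}{6 \left(11 + 72\right)} 2 \sqrt{5} \left(-20\right) = \frac{5}{6 \cdot 83} \cdot 2 \sqrt{5} \left(-20\right) = \frac{5}{6} \cdot \frac{1}{83} \cdot 2 \sqrt{5} \left(-20\right) = \frac{5 \cdot 2 \sqrt{5}}{498} \left(-20\right) = \frac{5 \sqrt{5}}{249} \left(-20\right) = - \frac{100 \sqrt{5}}{249}$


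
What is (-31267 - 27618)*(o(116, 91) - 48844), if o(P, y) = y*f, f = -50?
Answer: 3144105690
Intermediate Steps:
o(P, y) = -50*y (o(P, y) = y*(-50) = -50*y)
(-31267 - 27618)*(o(116, 91) - 48844) = (-31267 - 27618)*(-50*91 - 48844) = -58885*(-4550 - 48844) = -58885*(-53394) = 3144105690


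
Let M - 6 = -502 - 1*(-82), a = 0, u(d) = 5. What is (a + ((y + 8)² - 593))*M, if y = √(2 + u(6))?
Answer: 216108 - 6624*√7 ≈ 1.9858e+5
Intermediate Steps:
y = √7 (y = √(2 + 5) = √7 ≈ 2.6458)
M = -414 (M = 6 + (-502 - 1*(-82)) = 6 + (-502 + 82) = 6 - 420 = -414)
(a + ((y + 8)² - 593))*M = (0 + ((√7 + 8)² - 593))*(-414) = (0 + ((8 + √7)² - 593))*(-414) = (0 + (-593 + (8 + √7)²))*(-414) = (-593 + (8 + √7)²)*(-414) = 245502 - 414*(8 + √7)²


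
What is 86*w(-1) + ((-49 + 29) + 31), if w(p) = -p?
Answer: 97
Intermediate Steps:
86*w(-1) + ((-49 + 29) + 31) = 86*(-1*(-1)) + ((-49 + 29) + 31) = 86*1 + (-20 + 31) = 86 + 11 = 97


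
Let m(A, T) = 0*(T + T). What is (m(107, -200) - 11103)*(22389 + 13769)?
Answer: -401462274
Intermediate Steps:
m(A, T) = 0 (m(A, T) = 0*(2*T) = 0)
(m(107, -200) - 11103)*(22389 + 13769) = (0 - 11103)*(22389 + 13769) = -11103*36158 = -401462274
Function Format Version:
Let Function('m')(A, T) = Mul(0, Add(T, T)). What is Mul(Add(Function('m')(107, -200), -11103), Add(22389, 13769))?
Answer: -401462274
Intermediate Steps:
Function('m')(A, T) = 0 (Function('m')(A, T) = Mul(0, Mul(2, T)) = 0)
Mul(Add(Function('m')(107, -200), -11103), Add(22389, 13769)) = Mul(Add(0, -11103), Add(22389, 13769)) = Mul(-11103, 36158) = -401462274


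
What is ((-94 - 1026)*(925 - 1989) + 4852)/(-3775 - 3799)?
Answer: -598266/3787 ≈ -157.98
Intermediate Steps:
((-94 - 1026)*(925 - 1989) + 4852)/(-3775 - 3799) = (-1120*(-1064) + 4852)/(-7574) = (1191680 + 4852)*(-1/7574) = 1196532*(-1/7574) = -598266/3787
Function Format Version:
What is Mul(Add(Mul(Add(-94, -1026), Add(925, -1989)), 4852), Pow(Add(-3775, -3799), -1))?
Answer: Rational(-598266, 3787) ≈ -157.98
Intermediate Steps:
Mul(Add(Mul(Add(-94, -1026), Add(925, -1989)), 4852), Pow(Add(-3775, -3799), -1)) = Mul(Add(Mul(-1120, -1064), 4852), Pow(-7574, -1)) = Mul(Add(1191680, 4852), Rational(-1, 7574)) = Mul(1196532, Rational(-1, 7574)) = Rational(-598266, 3787)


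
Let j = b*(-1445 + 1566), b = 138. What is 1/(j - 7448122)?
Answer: -1/7431424 ≈ -1.3456e-7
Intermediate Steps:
j = 16698 (j = 138*(-1445 + 1566) = 138*121 = 16698)
1/(j - 7448122) = 1/(16698 - 7448122) = 1/(-7431424) = -1/7431424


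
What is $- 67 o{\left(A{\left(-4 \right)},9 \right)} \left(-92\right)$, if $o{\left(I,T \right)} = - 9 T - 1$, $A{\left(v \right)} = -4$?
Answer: $-505448$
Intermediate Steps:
$o{\left(I,T \right)} = -1 - 9 T$
$- 67 o{\left(A{\left(-4 \right)},9 \right)} \left(-92\right) = - 67 \left(-1 - 81\right) \left(-92\right) = \left(-67\right) \left(-82\right) \left(-92\right) = 5494 \left(-92\right) = -505448$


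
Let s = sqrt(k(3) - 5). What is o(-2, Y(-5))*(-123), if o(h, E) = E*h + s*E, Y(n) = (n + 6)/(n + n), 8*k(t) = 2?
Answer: -123/5 + 123*I*sqrt(19)/20 ≈ -24.6 + 26.807*I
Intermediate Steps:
k(t) = 1/4 (k(t) = (1/8)*2 = 1/4)
Y(n) = (6 + n)/(2*n) (Y(n) = (6 + n)/((2*n)) = (6 + n)*(1/(2*n)) = (6 + n)/(2*n))
s = I*sqrt(19)/2 (s = sqrt(1/4 - 5) = sqrt(-19/4) = I*sqrt(19)/2 ≈ 2.1795*I)
o(h, E) = E*h + I*E*sqrt(19)/2 (o(h, E) = E*h + (I*sqrt(19)/2)*E = E*h + I*E*sqrt(19)/2)
o(-2, Y(-5))*(-123) = (((1/2)*(6 - 5)/(-5))*(2*(-2) + I*sqrt(19))/2)*(-123) = (((1/2)*(-1/5)*1)*(-4 + I*sqrt(19))/2)*(-123) = ((1/2)*(-1/10)*(-4 + I*sqrt(19)))*(-123) = (1/5 - I*sqrt(19)/20)*(-123) = -123/5 + 123*I*sqrt(19)/20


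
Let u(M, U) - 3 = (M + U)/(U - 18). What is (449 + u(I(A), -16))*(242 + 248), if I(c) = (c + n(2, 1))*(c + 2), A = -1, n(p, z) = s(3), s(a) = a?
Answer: 3768590/17 ≈ 2.2168e+5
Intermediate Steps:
n(p, z) = 3
I(c) = (2 + c)*(3 + c) (I(c) = (c + 3)*(c + 2) = (3 + c)*(2 + c) = (2 + c)*(3 + c))
u(M, U) = 3 + (M + U)/(-18 + U) (u(M, U) = 3 + (M + U)/(U - 18) = 3 + (M + U)/(-18 + U))
(449 + u(I(A), -16))*(242 + 248) = (449 + (-54 + (6 + (-1)**2 + 5*(-1)) + 4*(-16))/(-18 - 16))*(242 + 248) = (449 + (-54 + (6 + 1 - 5) - 64)/(-34))*490 = (449 - (-54 + 2 - 64)/34)*490 = (449 - 1/34*(-116))*490 = (449 + 58/17)*490 = (7691/17)*490 = 3768590/17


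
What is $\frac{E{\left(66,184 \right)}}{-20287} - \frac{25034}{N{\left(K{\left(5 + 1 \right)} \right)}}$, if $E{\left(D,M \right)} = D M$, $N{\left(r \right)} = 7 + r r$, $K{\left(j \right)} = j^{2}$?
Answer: $- \frac{523688390}{26433961} \approx -19.811$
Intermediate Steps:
$N{\left(r \right)} = 7 + r^{2}$
$\frac{E{\left(66,184 \right)}}{-20287} - \frac{25034}{N{\left(K{\left(5 + 1 \right)} \right)}} = \frac{66 \cdot 184}{-20287} - \frac{25034}{7 + \left(\left(5 + 1\right)^{2}\right)^{2}} = 12144 \left(- \frac{1}{20287}\right) - \frac{25034}{7 + \left(6^{2}\right)^{2}} = - \frac{12144}{20287} - \frac{25034}{7 + 36^{2}} = - \frac{12144}{20287} - \frac{25034}{7 + 1296} = - \frac{12144}{20287} - \frac{25034}{1303} = - \frac{523688390}{26433961}$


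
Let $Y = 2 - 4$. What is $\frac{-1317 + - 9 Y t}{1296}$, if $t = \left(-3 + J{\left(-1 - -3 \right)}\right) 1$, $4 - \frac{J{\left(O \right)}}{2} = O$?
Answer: $- \frac{433}{432} \approx -1.0023$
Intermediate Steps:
$J{\left(O \right)} = 8 - 2 O$
$t = 1$ ($t = \left(-3 + \left(8 - 2 \left(-1 - -3\right)\right)\right) 1 = \left(-3 + \left(8 - 2 \left(-1 + 3\right)\right)\right) 1 = \left(-3 + \left(8 - 4\right)\right) 1 = \left(-3 + 4\right) 1 = 1 \cdot 1 = 1$)
$Y = -2$ ($Y = 2 - 4 = -2$)
$\frac{-1317 + - 9 Y t}{1296} = \frac{-1317 + \left(-9\right) \left(-2\right) 1}{1296} = \left(-1317 + 18 \cdot 1\right) \frac{1}{1296} = \left(-1317 + 18\right) \frac{1}{1296} = \left(-1299\right) \frac{1}{1296} = - \frac{433}{432}$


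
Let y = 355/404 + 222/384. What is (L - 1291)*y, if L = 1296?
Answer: 47085/6464 ≈ 7.2842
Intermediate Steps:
y = 9417/6464 (y = 355*(1/404) + 222*(1/384) = 355/404 + 37/64 = 9417/6464 ≈ 1.4568)
(L - 1291)*y = (1296 - 1291)*(9417/6464) = 5*(9417/6464) = 47085/6464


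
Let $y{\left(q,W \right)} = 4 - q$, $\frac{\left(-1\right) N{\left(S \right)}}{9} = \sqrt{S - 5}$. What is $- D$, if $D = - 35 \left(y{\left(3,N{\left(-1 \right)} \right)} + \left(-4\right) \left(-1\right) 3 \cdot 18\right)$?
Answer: $7595$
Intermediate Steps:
$N{\left(S \right)} = - 9 \sqrt{-5 + S}$ ($N{\left(S \right)} = - 9 \sqrt{S - 5} = - 9 \sqrt{-5 + S}$)
$D = -7595$ ($D = - 35 \left(\left(4 - 3\right) + \left(-4\right) \left(-1\right) 3 \cdot 18\right) = - 35 \left(\left(4 - 3\right) + 4 \cdot 3 \cdot 18\right) = - 35 \left(1 + 12 \cdot 18\right) = - 35 \left(1 + 216\right) = \left(-35\right) 217 = -7595$)
$- D = \left(-1\right) \left(-7595\right) = 7595$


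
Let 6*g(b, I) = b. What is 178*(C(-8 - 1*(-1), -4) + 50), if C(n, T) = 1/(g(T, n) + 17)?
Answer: 436634/49 ≈ 8910.9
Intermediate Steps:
g(b, I) = b/6
C(n, T) = 1/(17 + T/6) (C(n, T) = 1/(T/6 + 17) = 1/(17 + T/6))
178*(C(-8 - 1*(-1), -4) + 50) = 178*(6/(102 - 4) + 50) = 178*(6/98 + 50) = 178*(6*(1/98) + 50) = 178*(3/49 + 50) = 178*(2453/49) = 436634/49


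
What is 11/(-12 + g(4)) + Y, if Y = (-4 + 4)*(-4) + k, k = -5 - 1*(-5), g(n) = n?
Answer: -11/8 ≈ -1.3750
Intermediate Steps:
k = 0 (k = -5 + 5 = 0)
Y = 0 (Y = (-4 + 4)*(-4) + 0 = 0*(-4) + 0 = 0 + 0 = 0)
11/(-12 + g(4)) + Y = 11/(-12 + 4) + 0 = 11/(-8) + 0 = 11*(-⅛) + 0 = -11/8 + 0 = -11/8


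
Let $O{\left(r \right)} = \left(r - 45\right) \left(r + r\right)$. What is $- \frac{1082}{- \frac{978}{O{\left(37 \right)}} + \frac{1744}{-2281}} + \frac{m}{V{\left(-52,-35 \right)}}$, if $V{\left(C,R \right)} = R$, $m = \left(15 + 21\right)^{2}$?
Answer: $- \frac{5269091776}{4194295} \approx -1256.3$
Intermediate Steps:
$O{\left(r \right)} = 2 r \left(-45 + r\right)$ ($O{\left(r \right)} = \left(-45 + r\right) 2 r = 2 r \left(-45 + r\right)$)
$m = 1296$ ($m = 36^{2} = 1296$)
$- \frac{1082}{- \frac{978}{O{\left(37 \right)}} + \frac{1744}{-2281}} + \frac{m}{V{\left(-52,-35 \right)}} = - \frac{1082}{- \frac{978}{2 \cdot 37 \left(-45 + 37\right)} + \frac{1744}{-2281}} + \frac{1296}{-35} = - \frac{1082}{- \frac{978}{2 \cdot 37 \left(-8\right)} + 1744 \left(- \frac{1}{2281}\right)} + 1296 \left(- \frac{1}{35}\right) = - \frac{1082}{- \frac{978}{-592} - \frac{1744}{2281}} - \frac{1296}{35} = - \frac{1082}{\left(-978\right) \left(- \frac{1}{592}\right) - \frac{1744}{2281}} - \frac{1296}{35} = - \frac{1082}{\frac{489}{296} - \frac{1744}{2281}} - \frac{1296}{35} = - \frac{1082}{\frac{599185}{675176}} - \frac{1296}{35} = \left(-1082\right) \frac{675176}{599185} - \frac{1296}{35} = - \frac{730540432}{599185} - \frac{1296}{35} = - \frac{5269091776}{4194295}$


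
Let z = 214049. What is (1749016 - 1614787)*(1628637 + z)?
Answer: 247341899094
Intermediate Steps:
(1749016 - 1614787)*(1628637 + z) = (1749016 - 1614787)*(1628637 + 214049) = 134229*1842686 = 247341899094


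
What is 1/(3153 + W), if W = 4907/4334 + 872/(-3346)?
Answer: 7250782/22868035433 ≈ 0.00031707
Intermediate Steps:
W = 6319787/7250782 (W = 4907*(1/4334) + 872*(-1/3346) = 4907/4334 - 436/1673 = 6319787/7250782 ≈ 0.87160)
1/(3153 + W) = 1/(3153 + 6319787/7250782) = 1/(22868035433/7250782) = 7250782/22868035433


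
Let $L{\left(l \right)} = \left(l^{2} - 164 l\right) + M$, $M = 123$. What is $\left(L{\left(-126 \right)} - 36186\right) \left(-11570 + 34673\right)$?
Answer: $11020131$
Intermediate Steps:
$L{\left(l \right)} = 123 + l^{2} - 164 l$ ($L{\left(l \right)} = \left(l^{2} - 164 l\right) + 123 = 123 + l^{2} - 164 l$)
$\left(L{\left(-126 \right)} - 36186\right) \left(-11570 + 34673\right) = \left(\left(123 + \left(-126\right)^{2} - -20664\right) - 36186\right) \left(-11570 + 34673\right) = \left(\left(123 + 15876 + 20664\right) - 36186\right) 23103 = \left(36663 - 36186\right) 23103 = 477 \cdot 23103 = 11020131$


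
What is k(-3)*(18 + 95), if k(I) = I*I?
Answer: 1017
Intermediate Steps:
k(I) = I²
k(-3)*(18 + 95) = (-3)²*(18 + 95) = 9*113 = 1017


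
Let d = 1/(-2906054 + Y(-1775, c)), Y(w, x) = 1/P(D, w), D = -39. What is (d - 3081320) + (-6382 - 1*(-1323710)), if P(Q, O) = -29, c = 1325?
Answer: -148661425983493/84275567 ≈ -1.7640e+6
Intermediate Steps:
Y(w, x) = -1/29 (Y(w, x) = 1/(-29) = -1/29)
d = -29/84275567 (d = 1/(-2906054 - 1/29) = 1/(-84275567/29) = -29/84275567 ≈ -3.4411e-7)
(d - 3081320) + (-6382 - 1*(-1323710)) = (-29/84275567 - 3081320) + (-6382 - 1*(-1323710)) = -259679990108469/84275567 + (-6382 + 1323710) = -259679990108469/84275567 + 1317328 = -148661425983493/84275567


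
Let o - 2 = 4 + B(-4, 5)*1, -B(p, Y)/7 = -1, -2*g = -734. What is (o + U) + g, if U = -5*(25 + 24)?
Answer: 135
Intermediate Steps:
g = 367 (g = -1/2*(-734) = 367)
B(p, Y) = 7 (B(p, Y) = -7*(-1) = 7)
o = 13 (o = 2 + (4 + 7*1) = 2 + (4 + 7) = 2 + 11 = 13)
U = -245 (U = -5*49 = -245)
(o + U) + g = (13 - 245) + 367 = -232 + 367 = 135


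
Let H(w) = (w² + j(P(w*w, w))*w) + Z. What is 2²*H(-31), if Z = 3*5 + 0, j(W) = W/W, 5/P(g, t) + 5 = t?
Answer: 3780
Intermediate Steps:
P(g, t) = 5/(-5 + t)
j(W) = 1
Z = 15 (Z = 15 + 0 = 15)
H(w) = 15 + w + w² (H(w) = (w² + 1*w) + 15 = (w² + w) + 15 = (w + w²) + 15 = 15 + w + w²)
2²*H(-31) = 2²*(15 - 31 + (-31)²) = 4*(15 - 31 + 961) = 4*945 = 3780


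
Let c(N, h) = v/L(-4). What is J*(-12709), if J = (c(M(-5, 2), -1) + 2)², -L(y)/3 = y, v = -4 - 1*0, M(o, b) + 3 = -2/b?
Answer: -317725/9 ≈ -35303.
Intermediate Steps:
M(o, b) = -3 - 2/b
v = -4 (v = -4 + 0 = -4)
L(y) = -3*y
c(N, h) = -⅓ (c(N, h) = -4/((-3*(-4))) = -4/12 = -4*1/12 = -⅓)
J = 25/9 (J = (-⅓ + 2)² = (5/3)² = 25/9 ≈ 2.7778)
J*(-12709) = (25/9)*(-12709) = -317725/9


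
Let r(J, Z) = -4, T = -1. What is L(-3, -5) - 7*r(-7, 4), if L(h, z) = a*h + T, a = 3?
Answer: 18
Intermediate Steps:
L(h, z) = -1 + 3*h (L(h, z) = 3*h - 1 = -1 + 3*h)
L(-3, -5) - 7*r(-7, 4) = (-1 + 3*(-3)) - 7*(-4) = (-1 - 9) + 28 = -10 + 28 = 18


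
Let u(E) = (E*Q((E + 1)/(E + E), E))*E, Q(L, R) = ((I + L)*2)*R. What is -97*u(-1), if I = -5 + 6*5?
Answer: 4850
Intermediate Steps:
I = 25 (I = -5 + 30 = 25)
Q(L, R) = R*(50 + 2*L) (Q(L, R) = ((25 + L)*2)*R = (50 + 2*L)*R = R*(50 + 2*L))
u(E) = 2*E³*(25 + (1 + E)/(2*E)) (u(E) = (E*(2*E*(25 + (E + 1)/(E + E))))*E = (E*(2*E*(25 + (1 + E)/((2*E)))))*E = (E*(2*E*(25 + (1 + E)*(1/(2*E)))))*E = (E*(2*E*(25 + (1 + E)/(2*E))))*E = (2*E²*(25 + (1 + E)/(2*E)))*E = 2*E³*(25 + (1 + E)/(2*E)))
-97*u(-1) = -97*(-1)²*(1 + 51*(-1)) = -97*(1 - 51) = -97*(-50) = 4850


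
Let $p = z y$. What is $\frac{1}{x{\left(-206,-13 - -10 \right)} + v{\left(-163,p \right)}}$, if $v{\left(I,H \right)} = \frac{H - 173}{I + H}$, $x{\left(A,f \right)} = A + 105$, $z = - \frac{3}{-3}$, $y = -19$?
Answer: $- \frac{91}{9095} \approx -0.010006$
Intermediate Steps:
$z = 1$ ($z = \left(-3\right) \left(- \frac{1}{3}\right) = 1$)
$x{\left(A,f \right)} = 105 + A$
$p = -19$ ($p = 1 \left(-19\right) = -19$)
$v{\left(I,H \right)} = \frac{-173 + H}{H + I}$
$\frac{1}{x{\left(-206,-13 - -10 \right)} + v{\left(-163,p \right)}} = \frac{1}{\left(105 - 206\right) + \frac{-173 - 19}{-19 - 163}} = \frac{1}{-101 + \frac{1}{-182} \left(-192\right)} = \frac{1}{-101 - - \frac{96}{91}} = \frac{1}{-101 + \frac{96}{91}} = \frac{1}{- \frac{9095}{91}} = - \frac{91}{9095}$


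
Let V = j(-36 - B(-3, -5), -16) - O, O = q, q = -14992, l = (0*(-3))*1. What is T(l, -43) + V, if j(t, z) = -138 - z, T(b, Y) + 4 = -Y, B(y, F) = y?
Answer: 14909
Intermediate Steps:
l = 0 (l = 0*1 = 0)
T(b, Y) = -4 - Y
O = -14992
V = 14870 (V = (-138 - 1*(-16)) - 1*(-14992) = (-138 + 16) + 14992 = -122 + 14992 = 14870)
T(l, -43) + V = (-4 - 1*(-43)) + 14870 = (-4 + 43) + 14870 = 39 + 14870 = 14909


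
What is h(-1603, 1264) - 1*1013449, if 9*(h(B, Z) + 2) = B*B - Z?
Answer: -2184238/3 ≈ -7.2808e+5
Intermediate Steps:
h(B, Z) = -2 - Z/9 + B²/9 (h(B, Z) = -2 + (B*B - Z)/9 = -2 + (B² - Z)/9 = -2 + (-Z/9 + B²/9) = -2 - Z/9 + B²/9)
h(-1603, 1264) - 1*1013449 = (-2 - ⅑*1264 + (⅑)*(-1603)²) - 1*1013449 = (-2 - 1264/9 + (⅑)*2569609) - 1013449 = (-2 - 1264/9 + 2569609/9) - 1013449 = 856109/3 - 1013449 = -2184238/3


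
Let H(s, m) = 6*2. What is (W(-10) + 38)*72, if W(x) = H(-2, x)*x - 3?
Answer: -6120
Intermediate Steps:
H(s, m) = 12
W(x) = -3 + 12*x (W(x) = 12*x - 3 = -3 + 12*x)
(W(-10) + 38)*72 = ((-3 + 12*(-10)) + 38)*72 = ((-3 - 120) + 38)*72 = (-123 + 38)*72 = -85*72 = -6120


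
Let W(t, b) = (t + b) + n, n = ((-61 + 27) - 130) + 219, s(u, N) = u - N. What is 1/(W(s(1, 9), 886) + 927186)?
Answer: 1/928119 ≈ 1.0774e-6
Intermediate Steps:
n = 55 (n = (-34 - 130) + 219 = -164 + 219 = 55)
W(t, b) = 55 + b + t (W(t, b) = (t + b) + 55 = (b + t) + 55 = 55 + b + t)
1/(W(s(1, 9), 886) + 927186) = 1/((55 + 886 + (1 - 1*9)) + 927186) = 1/((55 + 886 + (1 - 9)) + 927186) = 1/((55 + 886 - 8) + 927186) = 1/(933 + 927186) = 1/928119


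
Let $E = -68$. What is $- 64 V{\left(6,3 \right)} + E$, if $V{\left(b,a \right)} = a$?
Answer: $-260$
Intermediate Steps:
$- 64 V{\left(6,3 \right)} + E = \left(-64\right) 3 - 68 = -192 - 68 = -260$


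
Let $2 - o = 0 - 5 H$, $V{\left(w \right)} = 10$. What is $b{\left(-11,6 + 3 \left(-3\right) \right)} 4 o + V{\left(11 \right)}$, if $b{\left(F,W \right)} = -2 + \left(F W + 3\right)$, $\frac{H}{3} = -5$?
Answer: $-9918$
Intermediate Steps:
$H = -15$ ($H = 3 \left(-5\right) = -15$)
$b{\left(F,W \right)} = 1 + F W$ ($b{\left(F,W \right)} = -2 + \left(3 + F W\right) = 1 + F W$)
$o = -73$ ($o = 2 - \left(0 - -75\right) = 2 - \left(0 + 75\right) = 2 - 75 = -73$)
$b{\left(-11,6 + 3 \left(-3\right) \right)} 4 o + V{\left(11 \right)} = \left(1 - 11 \left(6 + 3 \left(-3\right)\right)\right) 4 \left(-73\right) + 10 = \left(1 - 11 \left(6 - 9\right)\right) \left(-292\right) + 10 = \left(1 - -33\right) \left(-292\right) + 10 = \left(1 + 33\right) \left(-292\right) + 10 = 34 \left(-292\right) + 10 = -9928 + 10 = -9918$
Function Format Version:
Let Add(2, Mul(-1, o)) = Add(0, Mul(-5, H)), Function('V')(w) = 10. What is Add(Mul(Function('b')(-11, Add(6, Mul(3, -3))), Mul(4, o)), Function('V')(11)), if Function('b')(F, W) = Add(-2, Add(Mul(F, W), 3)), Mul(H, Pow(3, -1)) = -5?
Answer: -9918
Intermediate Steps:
H = -15 (H = Mul(3, -5) = -15)
Function('b')(F, W) = Add(1, Mul(F, W)) (Function('b')(F, W) = Add(-2, Add(3, Mul(F, W))) = Add(1, Mul(F, W)))
o = -73 (o = Add(2, Mul(-1, Add(0, Mul(-5, -15)))) = Add(2, Mul(-1, Add(0, 75))) = Add(2, Mul(-1, 75)) = Add(2, -75) = -73)
Add(Mul(Function('b')(-11, Add(6, Mul(3, -3))), Mul(4, o)), Function('V')(11)) = Add(Mul(Add(1, Mul(-11, Add(6, Mul(3, -3)))), Mul(4, -73)), 10) = Add(Mul(Add(1, Mul(-11, Add(6, -9))), -292), 10) = Add(Mul(Add(1, Mul(-11, -3)), -292), 10) = Add(Mul(Add(1, 33), -292), 10) = Add(Mul(34, -292), 10) = Add(-9928, 10) = -9918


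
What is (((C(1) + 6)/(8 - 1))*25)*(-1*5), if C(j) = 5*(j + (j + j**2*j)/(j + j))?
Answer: -2000/7 ≈ -285.71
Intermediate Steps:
C(j) = 5*j + 5*(j + j**3)/(2*j) (C(j) = 5*(j + (j + j**3)/((2*j))) = 5*(j + (j + j**3)*(1/(2*j))) = 5*(j + (j + j**3)/(2*j)) = 5*j + 5*(j + j**3)/(2*j))
(((C(1) + 6)/(8 - 1))*25)*(-1*5) = ((((5/2 + 5*1 + (5/2)*1**2) + 6)/(8 - 1))*25)*(-1*5) = ((((5/2 + 5 + (5/2)*1) + 6)/7)*25)*(-5) = ((((5/2 + 5 + 5/2) + 6)*(1/7))*25)*(-5) = (((10 + 6)*(1/7))*25)*(-5) = ((16*(1/7))*25)*(-5) = ((16/7)*25)*(-5) = (400/7)*(-5) = -2000/7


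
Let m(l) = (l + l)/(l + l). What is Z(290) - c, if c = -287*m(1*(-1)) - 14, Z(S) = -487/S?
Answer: 86803/290 ≈ 299.32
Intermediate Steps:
m(l) = 1 (m(l) = (2*l)/((2*l)) = (2*l)*(1/(2*l)) = 1)
c = -301 (c = -287*1 - 14 = -287 - 14 = -301)
Z(290) - c = -487/290 - 1*(-301) = -487*1/290 + 301 = -487/290 + 301 = 86803/290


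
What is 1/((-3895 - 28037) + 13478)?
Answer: -1/18454 ≈ -5.4189e-5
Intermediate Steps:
1/((-3895 - 28037) + 13478) = 1/(-31932 + 13478) = 1/(-18454) = -1/18454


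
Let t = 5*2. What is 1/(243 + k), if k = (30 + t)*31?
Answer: 1/1483 ≈ 0.00067431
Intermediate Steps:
t = 10
k = 1240 (k = (30 + 10)*31 = 40*31 = 1240)
1/(243 + k) = 1/(243 + 1240) = 1/1483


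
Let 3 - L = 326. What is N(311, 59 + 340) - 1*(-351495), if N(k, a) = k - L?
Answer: 352129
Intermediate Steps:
L = -323 (L = 3 - 1*326 = 3 - 326 = -323)
N(k, a) = 323 + k (N(k, a) = k - 1*(-323) = k + 323 = 323 + k)
N(311, 59 + 340) - 1*(-351495) = (323 + 311) - 1*(-351495) = 634 + 351495 = 352129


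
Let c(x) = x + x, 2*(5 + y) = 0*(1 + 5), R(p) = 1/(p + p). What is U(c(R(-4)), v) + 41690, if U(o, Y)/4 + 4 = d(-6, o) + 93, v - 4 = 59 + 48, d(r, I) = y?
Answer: 42026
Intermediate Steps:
R(p) = 1/(2*p)
y = -5 (y = -5 + (0*(1 + 5))/2 = -5 + (0*6)/2 = -5 + (1/2)*0 = -5 + 0 = -5)
c(x) = 2*x
d(r, I) = -5
v = 111 (v = 4 + (59 + 48) = 4 + 107 = 111)
U(o, Y) = 336 (U(o, Y) = -16 + 4*(-5 + 93) = -16 + 4*88 = -16 + 352 = 336)
U(c(R(-4)), v) + 41690 = 336 + 41690 = 42026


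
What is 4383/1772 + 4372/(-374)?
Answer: -3053971/331364 ≈ -9.2164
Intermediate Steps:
4383/1772 + 4372/(-374) = 4383*(1/1772) + 4372*(-1/374) = 4383/1772 - 2186/187 = -3053971/331364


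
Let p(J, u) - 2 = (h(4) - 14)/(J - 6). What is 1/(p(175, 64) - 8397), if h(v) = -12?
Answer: -13/109137 ≈ -0.00011912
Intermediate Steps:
p(J, u) = 2 - 26/(-6 + J) (p(J, u) = 2 + (-12 - 14)/(J - 6) = 2 - 26/(-6 + J))
1/(p(175, 64) - 8397) = 1/(2*(-19 + 175)/(-6 + 175) - 8397) = 1/(2*156/169 - 8397) = 1/(2*(1/169)*156 - 8397) = 1/(24/13 - 8397) = 1/(-109137/13) = -13/109137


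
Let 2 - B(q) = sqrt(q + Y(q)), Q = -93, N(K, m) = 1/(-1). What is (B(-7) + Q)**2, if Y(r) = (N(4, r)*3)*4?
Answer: (91 + I*sqrt(19))**2 ≈ 8262.0 + 793.32*I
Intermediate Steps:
N(K, m) = -1
Y(r) = -12 (Y(r) = -1*3*4 = -3*4 = -12)
B(q) = 2 - sqrt(-12 + q) (B(q) = 2 - sqrt(q - 12) = 2 - sqrt(-12 + q))
(B(-7) + Q)**2 = ((2 - sqrt(-12 - 7)) - 93)**2 = ((2 - sqrt(-19)) - 93)**2 = ((2 - I*sqrt(19)) - 93)**2 = (-91 - I*sqrt(19))**2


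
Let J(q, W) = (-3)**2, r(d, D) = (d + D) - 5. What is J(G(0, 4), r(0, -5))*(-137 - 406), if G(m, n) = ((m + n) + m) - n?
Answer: -4887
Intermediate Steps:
G(m, n) = 2*m (G(m, n) = (n + 2*m) - n = 2*m)
r(d, D) = -5 + D + d (r(d, D) = (D + d) - 5 = -5 + D + d)
J(q, W) = 9
J(G(0, 4), r(0, -5))*(-137 - 406) = 9*(-137 - 406) = 9*(-543) = -4887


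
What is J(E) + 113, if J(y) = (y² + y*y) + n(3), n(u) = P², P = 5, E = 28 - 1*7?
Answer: 1020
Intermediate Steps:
E = 21 (E = 28 - 7 = 21)
n(u) = 25 (n(u) = 5² = 25)
J(y) = 25 + 2*y² (J(y) = (y² + y*y) + 25 = (y² + y²) + 25 = 2*y² + 25 = 25 + 2*y²)
J(E) + 113 = (25 + 2*21²) + 113 = (25 + 2*441) + 113 = (25 + 882) + 113 = 907 + 113 = 1020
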